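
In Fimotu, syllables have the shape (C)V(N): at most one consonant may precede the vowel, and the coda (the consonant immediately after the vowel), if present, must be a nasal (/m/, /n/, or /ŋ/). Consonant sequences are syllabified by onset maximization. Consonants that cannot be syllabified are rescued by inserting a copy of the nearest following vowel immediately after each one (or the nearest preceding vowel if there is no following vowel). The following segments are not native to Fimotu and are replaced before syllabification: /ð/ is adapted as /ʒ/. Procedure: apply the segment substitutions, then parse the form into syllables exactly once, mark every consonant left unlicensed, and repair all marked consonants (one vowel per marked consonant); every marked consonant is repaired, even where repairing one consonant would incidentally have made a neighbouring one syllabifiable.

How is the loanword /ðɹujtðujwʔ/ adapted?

Substitution: /ð/ → /ʒ/, giving /ʒɹujtʒujwʔ/.
Syllabifying with onset maximization leaves /ʒ/, /j/, /t/, /j/, /w/, /ʔ/ stranded (only a nasal (/m/, /n/, or /ŋ/) is licensed in coda position; onsets are limited to one consonant).
Inserting the epenthetic vowel yields /ʒ/ → /ʒu/, /j/ → /ju/, /t/ → /tu/, /j/ → /ju/, /w/ → /wu/, /ʔ/ → /ʔu/.

ʒuɹujutuʒujuwuʔu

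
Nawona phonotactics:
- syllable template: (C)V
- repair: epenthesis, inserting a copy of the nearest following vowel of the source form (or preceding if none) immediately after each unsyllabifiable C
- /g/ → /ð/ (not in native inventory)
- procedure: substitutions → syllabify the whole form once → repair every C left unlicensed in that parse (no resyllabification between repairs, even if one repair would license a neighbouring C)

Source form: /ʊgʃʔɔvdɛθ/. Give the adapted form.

ʊðɔʃɔʔɔvɛdɛθɛ

Substitution: /g/ → /ð/, giving /ʊðʃʔɔvdɛθ/.
The consonants /ð/, /ʃ/, /v/, /θ/ cannot be parsed into a legal (C)V syllable (no codas are permitted; onsets are limited to one consonant).
Inserting the epenthetic vowel yields /ð/ → /ðɔ/, /ʃ/ → /ʃɔ/, /v/ → /vɛ/, /θ/ → /θɛ/.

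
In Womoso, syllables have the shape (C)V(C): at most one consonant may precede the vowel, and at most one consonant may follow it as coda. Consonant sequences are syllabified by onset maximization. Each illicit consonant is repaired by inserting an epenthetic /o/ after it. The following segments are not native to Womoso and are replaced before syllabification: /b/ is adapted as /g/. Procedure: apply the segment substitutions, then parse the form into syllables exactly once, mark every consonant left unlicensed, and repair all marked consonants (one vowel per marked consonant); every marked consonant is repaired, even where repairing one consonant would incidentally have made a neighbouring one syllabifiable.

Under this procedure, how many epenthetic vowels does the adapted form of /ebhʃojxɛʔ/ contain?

1

After substitution the input is /eghʃojxɛʔ/.
The unsyllabifiable consonants are /h/; each receives one epenthetic vowel.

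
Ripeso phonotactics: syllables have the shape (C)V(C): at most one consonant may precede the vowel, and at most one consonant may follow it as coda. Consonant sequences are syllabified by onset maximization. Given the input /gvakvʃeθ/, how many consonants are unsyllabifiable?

Under (C)V(C), the unsyllabifiable consonants are /g/, /v/ (at most one coda consonant is licensed; onsets are limited to one consonant).

2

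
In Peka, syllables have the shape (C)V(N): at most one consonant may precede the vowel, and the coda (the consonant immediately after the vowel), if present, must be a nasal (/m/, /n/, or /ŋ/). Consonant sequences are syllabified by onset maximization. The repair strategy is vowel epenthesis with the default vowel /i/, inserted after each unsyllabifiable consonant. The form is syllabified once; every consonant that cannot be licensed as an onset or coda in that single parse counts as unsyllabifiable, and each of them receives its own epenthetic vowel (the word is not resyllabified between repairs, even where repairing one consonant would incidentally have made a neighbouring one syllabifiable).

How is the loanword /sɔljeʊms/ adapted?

Under (C)V(N), the unsyllabifiable consonants are /l/, /s/ (only a nasal (/m/, /n/, or /ŋ/) is licensed in coda position; onsets are limited to one consonant).
Inserting the epenthetic vowel yields /l/ → /li/, /s/ → /si/.

sɔlijeʊmsi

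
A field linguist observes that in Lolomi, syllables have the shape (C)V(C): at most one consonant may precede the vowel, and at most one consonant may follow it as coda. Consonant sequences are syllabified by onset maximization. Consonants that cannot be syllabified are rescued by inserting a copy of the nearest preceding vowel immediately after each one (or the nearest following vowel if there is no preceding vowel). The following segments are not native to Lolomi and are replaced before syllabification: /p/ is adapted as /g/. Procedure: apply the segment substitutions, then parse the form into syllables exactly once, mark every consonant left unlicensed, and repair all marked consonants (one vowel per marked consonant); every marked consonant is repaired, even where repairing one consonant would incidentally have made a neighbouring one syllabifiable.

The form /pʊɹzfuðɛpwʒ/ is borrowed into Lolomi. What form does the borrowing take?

Substitution: /p/ → /g/, giving /gʊɹzfuðɛgwʒ/.
The consonants /z/, /w/, /ʒ/ cannot be parsed into a legal (C)V(C) syllable (at most one coda consonant is licensed; onsets are limited to one consonant).
Epenthesis after each stranded consonant: /z/ → /zʊ/, /w/ → /wɛ/, /ʒ/ → /ʒɛ/.

gʊɹzʊfuðɛgwɛʒɛ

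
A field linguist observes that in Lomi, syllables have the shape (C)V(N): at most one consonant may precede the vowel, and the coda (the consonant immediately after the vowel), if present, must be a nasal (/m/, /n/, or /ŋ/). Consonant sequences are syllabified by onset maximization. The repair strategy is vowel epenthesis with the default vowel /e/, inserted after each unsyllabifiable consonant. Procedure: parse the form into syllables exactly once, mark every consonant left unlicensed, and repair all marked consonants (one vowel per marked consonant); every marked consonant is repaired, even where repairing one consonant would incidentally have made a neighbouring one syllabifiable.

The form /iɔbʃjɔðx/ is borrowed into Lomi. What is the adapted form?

iɔbeʃejɔðexe

Under (C)V(N), the unsyllabifiable consonants are /b/, /ʃ/, /ð/, /x/ (only a nasal (/m/, /n/, or /ŋ/) is licensed in coda position; onsets are limited to one consonant).
Epenthesis after each stranded consonant: /b/ → /be/, /ʃ/ → /ʃe/, /ð/ → /ðe/, /x/ → /xe/.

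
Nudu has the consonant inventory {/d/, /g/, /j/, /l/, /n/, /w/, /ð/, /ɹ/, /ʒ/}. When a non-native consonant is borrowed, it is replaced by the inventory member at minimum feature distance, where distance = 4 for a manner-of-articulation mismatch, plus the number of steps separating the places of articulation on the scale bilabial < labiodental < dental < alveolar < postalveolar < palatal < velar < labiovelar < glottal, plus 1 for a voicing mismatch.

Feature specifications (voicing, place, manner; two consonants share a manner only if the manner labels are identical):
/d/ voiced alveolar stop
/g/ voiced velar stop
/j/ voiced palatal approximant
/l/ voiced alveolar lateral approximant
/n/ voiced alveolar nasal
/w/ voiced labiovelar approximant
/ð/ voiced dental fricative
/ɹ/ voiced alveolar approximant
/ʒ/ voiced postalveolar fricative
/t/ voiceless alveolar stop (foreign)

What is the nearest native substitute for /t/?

/d/ is closest: same manner (stop), place distance 0 (alveolar→alveolar), voicing differs (+1); total 1. Next closest is /g/ at distance 4.

d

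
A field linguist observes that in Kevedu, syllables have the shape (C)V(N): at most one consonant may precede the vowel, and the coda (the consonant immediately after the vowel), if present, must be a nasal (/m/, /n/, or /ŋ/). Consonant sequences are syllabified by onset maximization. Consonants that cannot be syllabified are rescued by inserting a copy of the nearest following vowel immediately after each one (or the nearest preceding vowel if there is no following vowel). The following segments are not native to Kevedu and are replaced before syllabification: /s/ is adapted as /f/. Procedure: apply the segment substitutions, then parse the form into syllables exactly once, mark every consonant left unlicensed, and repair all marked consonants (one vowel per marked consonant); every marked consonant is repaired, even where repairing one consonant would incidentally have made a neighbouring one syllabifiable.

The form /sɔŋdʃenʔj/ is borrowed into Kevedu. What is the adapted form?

Substitution: /s/ → /f/, giving /fɔŋdʃenʔj/.
Syllabifying with onset maximization leaves /d/, /ʔ/, /j/ stranded (only a nasal (/m/, /n/, or /ŋ/) is licensed in coda position; onsets are limited to one consonant).
Inserting the epenthetic vowel yields /d/ → /de/, /ʔ/ → /ʔe/, /j/ → /je/.

fɔŋdeʃenʔeje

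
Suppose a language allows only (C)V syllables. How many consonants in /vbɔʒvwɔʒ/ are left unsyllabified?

4

Syllabifying with onset maximization leaves /v/, /ʒ/, /v/, /ʒ/ stranded (no codas are permitted; onsets are limited to one consonant).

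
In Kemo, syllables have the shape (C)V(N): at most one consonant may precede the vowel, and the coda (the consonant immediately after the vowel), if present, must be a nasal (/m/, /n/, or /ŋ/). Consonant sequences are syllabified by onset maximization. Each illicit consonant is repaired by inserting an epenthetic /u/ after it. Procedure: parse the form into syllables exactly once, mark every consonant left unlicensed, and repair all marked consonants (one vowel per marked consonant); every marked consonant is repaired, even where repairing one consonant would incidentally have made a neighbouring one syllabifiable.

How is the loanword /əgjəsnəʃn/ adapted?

Under (C)V(N), the unsyllabifiable consonants are /g/, /s/, /ʃ/, /n/ (only a nasal (/m/, /n/, or /ŋ/) is licensed in coda position; onsets are limited to one consonant).
Inserting the epenthetic vowel yields /g/ → /gu/, /s/ → /su/, /ʃ/ → /ʃu/, /n/ → /nu/.

əgujəsunəʃunu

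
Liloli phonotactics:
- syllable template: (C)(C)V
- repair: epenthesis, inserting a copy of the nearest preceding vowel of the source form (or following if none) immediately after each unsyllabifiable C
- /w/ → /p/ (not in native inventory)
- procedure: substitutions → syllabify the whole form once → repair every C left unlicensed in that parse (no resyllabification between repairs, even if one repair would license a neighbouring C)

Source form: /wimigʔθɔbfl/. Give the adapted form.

Substitution: /w/ → /p/, giving /pimigʔθɔbfl/.
The consonants /g/, /b/, /f/, /l/ cannot be parsed into a legal (C)(C)V syllable (no codas are permitted; onsets may contain at most 2 consonants).
Epenthesis after each stranded consonant: /g/ → /gi/, /b/ → /bɔ/, /f/ → /fɔ/, /l/ → /lɔ/.

pimigiʔθɔbɔfɔlɔ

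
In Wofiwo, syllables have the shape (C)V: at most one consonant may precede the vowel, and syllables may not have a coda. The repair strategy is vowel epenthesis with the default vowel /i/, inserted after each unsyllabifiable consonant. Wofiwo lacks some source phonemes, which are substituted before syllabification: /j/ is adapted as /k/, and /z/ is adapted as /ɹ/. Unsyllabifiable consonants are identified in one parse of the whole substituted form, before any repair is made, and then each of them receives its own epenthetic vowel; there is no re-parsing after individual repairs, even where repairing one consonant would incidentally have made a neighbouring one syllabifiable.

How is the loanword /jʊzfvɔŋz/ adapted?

Substitution: /j/ → /k/, /z/ → /ɹ/, giving /kʊɹfvɔŋɹ/.
Syllabifying with onset maximization leaves /ɹ/, /f/, /ŋ/, /ɹ/ stranded (no codas are permitted; onsets are limited to one consonant).
Inserting the epenthetic vowel yields /ɹ/ → /ɹi/, /f/ → /fi/, /ŋ/ → /ŋi/, /ɹ/ → /ɹi/.

kʊɹifivɔŋiɹi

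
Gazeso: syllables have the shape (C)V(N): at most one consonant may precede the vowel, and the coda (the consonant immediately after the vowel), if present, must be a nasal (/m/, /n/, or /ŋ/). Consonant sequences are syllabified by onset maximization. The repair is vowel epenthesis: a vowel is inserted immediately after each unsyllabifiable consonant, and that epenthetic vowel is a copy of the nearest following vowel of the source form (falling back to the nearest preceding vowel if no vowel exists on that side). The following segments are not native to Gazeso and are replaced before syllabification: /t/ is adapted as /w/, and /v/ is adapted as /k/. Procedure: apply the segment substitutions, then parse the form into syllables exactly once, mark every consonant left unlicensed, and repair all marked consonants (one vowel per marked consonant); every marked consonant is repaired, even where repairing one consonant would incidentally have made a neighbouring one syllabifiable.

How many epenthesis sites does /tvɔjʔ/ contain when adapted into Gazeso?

After substitution the input is /wkɔjʔ/.
The unsyllabifiable consonants are /w/, /j/, /ʔ/; each receives one epenthetic vowel.

3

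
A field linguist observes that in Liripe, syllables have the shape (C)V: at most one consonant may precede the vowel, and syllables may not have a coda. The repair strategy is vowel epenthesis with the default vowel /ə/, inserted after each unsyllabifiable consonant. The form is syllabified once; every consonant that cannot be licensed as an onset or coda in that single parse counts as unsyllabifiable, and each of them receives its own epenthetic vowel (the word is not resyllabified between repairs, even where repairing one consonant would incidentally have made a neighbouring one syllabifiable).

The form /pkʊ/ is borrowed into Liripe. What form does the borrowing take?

Under (C)V, the unsyllabifiable consonants are /p/ (no codas are permitted; onsets are limited to one consonant).
Epenthesis after each stranded consonant: /p/ → /pə/.

pəkʊ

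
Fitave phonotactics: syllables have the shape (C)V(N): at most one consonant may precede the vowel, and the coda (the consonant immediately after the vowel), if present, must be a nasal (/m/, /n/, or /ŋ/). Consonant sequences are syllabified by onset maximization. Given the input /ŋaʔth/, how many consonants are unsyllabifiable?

3

The consonants /ʔ/, /t/, /h/ cannot be parsed into a legal (C)V(N) syllable (only a nasal (/m/, /n/, or /ŋ/) is licensed in coda position; onsets are limited to one consonant).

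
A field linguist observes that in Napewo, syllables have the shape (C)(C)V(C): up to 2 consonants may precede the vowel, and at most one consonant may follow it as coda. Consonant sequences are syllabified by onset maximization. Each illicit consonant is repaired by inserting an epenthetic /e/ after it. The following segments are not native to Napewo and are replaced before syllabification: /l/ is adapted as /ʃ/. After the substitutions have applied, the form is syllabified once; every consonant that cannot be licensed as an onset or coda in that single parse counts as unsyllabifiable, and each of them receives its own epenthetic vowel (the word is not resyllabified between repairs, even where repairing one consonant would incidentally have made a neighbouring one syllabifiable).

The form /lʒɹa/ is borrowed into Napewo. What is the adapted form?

ʃeʒɹa

Substitution: /l/ → /ʃ/, giving /ʃʒɹa/.
Syllabifying with onset maximization leaves /ʃ/ stranded (at most one coda consonant is licensed; onsets may contain at most 2 consonants).
Epenthesis after each stranded consonant: /ʃ/ → /ʃe/.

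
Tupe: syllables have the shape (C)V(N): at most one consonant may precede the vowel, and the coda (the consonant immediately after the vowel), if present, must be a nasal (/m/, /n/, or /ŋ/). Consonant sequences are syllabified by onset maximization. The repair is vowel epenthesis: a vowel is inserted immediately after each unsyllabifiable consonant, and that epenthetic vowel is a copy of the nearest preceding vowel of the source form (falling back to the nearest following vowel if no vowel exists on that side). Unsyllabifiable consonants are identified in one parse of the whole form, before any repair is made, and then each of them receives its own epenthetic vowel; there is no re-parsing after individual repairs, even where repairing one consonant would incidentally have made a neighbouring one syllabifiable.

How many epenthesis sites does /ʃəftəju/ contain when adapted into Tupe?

1

The unsyllabifiable consonants are /f/; each receives one epenthetic vowel.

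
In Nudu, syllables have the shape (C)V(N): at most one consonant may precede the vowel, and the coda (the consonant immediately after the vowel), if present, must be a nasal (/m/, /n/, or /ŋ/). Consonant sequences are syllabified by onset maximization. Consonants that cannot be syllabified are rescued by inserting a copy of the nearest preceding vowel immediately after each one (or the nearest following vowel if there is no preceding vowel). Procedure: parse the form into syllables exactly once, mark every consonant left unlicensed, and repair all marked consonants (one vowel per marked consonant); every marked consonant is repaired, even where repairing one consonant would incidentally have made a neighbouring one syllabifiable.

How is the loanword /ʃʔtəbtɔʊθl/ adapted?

ʃəʔətəbətɔʊθʊlʊ

Syllabifying with onset maximization leaves /ʃ/, /ʔ/, /b/, /θ/, /l/ stranded (only a nasal (/m/, /n/, or /ŋ/) is licensed in coda position; onsets are limited to one consonant).
Epenthesis after each stranded consonant: /ʃ/ → /ʃə/, /ʔ/ → /ʔə/, /b/ → /bə/, /θ/ → /θʊ/, /l/ → /lʊ/.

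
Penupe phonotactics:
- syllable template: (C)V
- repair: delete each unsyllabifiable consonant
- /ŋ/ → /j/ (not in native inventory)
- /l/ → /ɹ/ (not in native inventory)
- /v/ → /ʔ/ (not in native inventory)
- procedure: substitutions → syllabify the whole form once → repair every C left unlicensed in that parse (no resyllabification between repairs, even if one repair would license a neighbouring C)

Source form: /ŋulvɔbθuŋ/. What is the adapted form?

juʔɔθu

Substitution: /ŋ/ → /j/, /l/ → /ɹ/, /v/ → /ʔ/, giving /juɹʔɔbθuj/.
The consonants /ɹ/, /b/, /j/ cannot be parsed into a legal (C)V syllable (no codas are permitted; onsets are limited to one consonant).
Deletion applies to /ɹ/, /b/, /j/.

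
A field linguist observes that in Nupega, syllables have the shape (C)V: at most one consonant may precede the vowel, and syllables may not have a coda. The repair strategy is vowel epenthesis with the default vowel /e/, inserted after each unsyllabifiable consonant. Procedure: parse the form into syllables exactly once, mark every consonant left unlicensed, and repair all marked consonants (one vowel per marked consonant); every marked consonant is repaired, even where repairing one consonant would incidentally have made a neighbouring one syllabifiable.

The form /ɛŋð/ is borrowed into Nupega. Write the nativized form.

Under (C)V, the unsyllabifiable consonants are /ŋ/, /ð/ (no codas are permitted; onsets are limited to one consonant).
Each unlicensed consonant becomes the onset of a new syllable: /ŋ/ → /ŋe/, /ð/ → /ðe/.

ɛŋeðe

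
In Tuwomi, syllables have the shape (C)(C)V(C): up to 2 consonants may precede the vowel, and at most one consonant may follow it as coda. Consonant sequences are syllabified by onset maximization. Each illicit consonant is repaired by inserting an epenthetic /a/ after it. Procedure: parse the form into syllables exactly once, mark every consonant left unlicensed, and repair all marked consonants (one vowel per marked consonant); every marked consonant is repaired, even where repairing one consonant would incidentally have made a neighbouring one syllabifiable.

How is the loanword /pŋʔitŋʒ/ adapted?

paŋʔitŋaʒa

The consonants /p/, /ŋ/, /ʒ/ cannot be parsed into a legal (C)(C)V(C) syllable (at most one coda consonant is licensed; onsets may contain at most 2 consonants).
Epenthesis after each stranded consonant: /p/ → /pa/, /ŋ/ → /ŋa/, /ʒ/ → /ʒa/.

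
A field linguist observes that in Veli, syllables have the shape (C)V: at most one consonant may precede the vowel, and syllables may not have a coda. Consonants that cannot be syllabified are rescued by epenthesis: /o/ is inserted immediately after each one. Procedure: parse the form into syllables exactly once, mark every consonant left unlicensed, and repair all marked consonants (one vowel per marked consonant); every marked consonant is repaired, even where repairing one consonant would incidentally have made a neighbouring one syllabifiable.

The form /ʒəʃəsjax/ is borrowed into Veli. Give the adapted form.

Syllabifying with onset maximization leaves /s/, /x/ stranded (no codas are permitted; onsets are limited to one consonant).
Epenthesis after each stranded consonant: /s/ → /so/, /x/ → /xo/.

ʒəʃəsojaxo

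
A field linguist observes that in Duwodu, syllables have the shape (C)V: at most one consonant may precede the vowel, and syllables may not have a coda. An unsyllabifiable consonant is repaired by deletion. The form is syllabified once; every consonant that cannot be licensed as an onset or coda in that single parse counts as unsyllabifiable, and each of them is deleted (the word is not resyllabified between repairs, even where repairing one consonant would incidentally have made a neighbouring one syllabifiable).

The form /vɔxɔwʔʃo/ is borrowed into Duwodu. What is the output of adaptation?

Syllabifying with onset maximization leaves /w/, /ʔ/ stranded (no codas are permitted; onsets are limited to one consonant).
Deleting the stranded consonants removes /w/, /ʔ/.

vɔxɔʃo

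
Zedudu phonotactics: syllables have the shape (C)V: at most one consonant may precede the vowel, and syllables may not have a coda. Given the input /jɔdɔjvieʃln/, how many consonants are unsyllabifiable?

4

Under (C)V, the unsyllabifiable consonants are /j/, /ʃ/, /l/, /n/ (no codas are permitted; onsets are limited to one consonant).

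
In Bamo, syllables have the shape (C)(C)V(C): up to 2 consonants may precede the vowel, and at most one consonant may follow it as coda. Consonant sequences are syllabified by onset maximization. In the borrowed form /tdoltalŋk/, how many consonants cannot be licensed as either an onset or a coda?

The consonants /ŋ/, /k/ cannot be parsed into a legal (C)(C)V(C) syllable (at most one coda consonant is licensed; onsets may contain at most 2 consonants).

2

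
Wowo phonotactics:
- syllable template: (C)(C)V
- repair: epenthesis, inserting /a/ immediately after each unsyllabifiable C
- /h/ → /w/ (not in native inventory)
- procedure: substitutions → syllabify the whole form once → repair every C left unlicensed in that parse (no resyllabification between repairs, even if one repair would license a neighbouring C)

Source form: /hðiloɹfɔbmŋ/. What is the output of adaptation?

Substitution: /h/ → /w/, giving /wðiloɹfɔbmŋ/.
The consonants /b/, /m/, /ŋ/ cannot be parsed into a legal (C)(C)V syllable (no codas are permitted; onsets may contain at most 2 consonants).
Epenthesis after each stranded consonant: /b/ → /ba/, /m/ → /ma/, /ŋ/ → /ŋa/.

wðiloɹfɔbamaŋa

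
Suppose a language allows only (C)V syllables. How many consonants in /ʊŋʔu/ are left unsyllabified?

1

The consonants /ŋ/ cannot be parsed into a legal (C)V syllable (no codas are permitted; onsets are limited to one consonant).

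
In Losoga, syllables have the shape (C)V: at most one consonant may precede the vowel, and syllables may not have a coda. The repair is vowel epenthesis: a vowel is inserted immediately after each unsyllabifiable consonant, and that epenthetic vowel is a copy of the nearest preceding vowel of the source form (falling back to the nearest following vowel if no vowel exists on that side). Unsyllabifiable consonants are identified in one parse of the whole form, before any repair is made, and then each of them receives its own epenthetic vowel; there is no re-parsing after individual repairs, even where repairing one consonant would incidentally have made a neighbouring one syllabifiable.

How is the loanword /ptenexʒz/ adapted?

petenexeʒeze

The consonants /p/, /x/, /ʒ/, /z/ cannot be parsed into a legal (C)V syllable (no codas are permitted; onsets are limited to one consonant).
Epenthesis after each stranded consonant: /p/ → /pe/, /x/ → /xe/, /ʒ/ → /ʒe/, /z/ → /ze/.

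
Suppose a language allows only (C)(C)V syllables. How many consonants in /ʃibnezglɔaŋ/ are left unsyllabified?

2

Under (C)(C)V, the unsyllabifiable consonants are /z/, /ŋ/ (no codas are permitted; onsets may contain at most 2 consonants).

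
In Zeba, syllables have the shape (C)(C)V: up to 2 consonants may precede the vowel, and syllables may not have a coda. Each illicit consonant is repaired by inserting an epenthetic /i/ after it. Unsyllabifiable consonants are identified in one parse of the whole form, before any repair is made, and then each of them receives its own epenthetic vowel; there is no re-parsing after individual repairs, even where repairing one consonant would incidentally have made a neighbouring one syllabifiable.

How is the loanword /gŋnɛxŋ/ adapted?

giŋnɛxiŋi

The consonants /g/, /x/, /ŋ/ cannot be parsed into a legal (C)(C)V syllable (no codas are permitted; onsets may contain at most 2 consonants).
Epenthesis after each stranded consonant: /g/ → /gi/, /x/ → /xi/, /ŋ/ → /ŋi/.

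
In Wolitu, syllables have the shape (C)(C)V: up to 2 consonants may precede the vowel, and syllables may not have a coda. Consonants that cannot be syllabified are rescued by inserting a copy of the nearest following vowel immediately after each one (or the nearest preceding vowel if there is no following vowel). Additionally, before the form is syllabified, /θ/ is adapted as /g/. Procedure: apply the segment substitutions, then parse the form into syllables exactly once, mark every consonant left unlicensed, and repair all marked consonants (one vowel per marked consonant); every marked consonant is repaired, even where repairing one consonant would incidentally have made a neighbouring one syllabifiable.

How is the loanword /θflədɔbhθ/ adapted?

Substitution: /θ/ → /g/, giving /gflədɔbhg/.
The consonants /g/, /b/, /h/, /g/ cannot be parsed into a legal (C)(C)V syllable (no codas are permitted; onsets may contain at most 2 consonants).
Each unlicensed consonant becomes the onset of a new syllable: /g/ → /gə/, /b/ → /bɔ/, /h/ → /hɔ/, /g/ → /gɔ/.

gəflədɔbɔhɔgɔ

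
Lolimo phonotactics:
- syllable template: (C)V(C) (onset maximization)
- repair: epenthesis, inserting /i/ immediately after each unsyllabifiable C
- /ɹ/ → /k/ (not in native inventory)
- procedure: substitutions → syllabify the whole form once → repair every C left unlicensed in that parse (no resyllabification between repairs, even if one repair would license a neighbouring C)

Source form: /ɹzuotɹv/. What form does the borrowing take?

kizuotkivi

Substitution: /ɹ/ → /k/, giving /kzuotkv/.
Under (C)V(C), the unsyllabifiable consonants are /k/, /k/, /v/ (at most one coda consonant is licensed; onsets are limited to one consonant).
Each unlicensed consonant becomes the onset of a new syllable: /k/ → /ki/, /k/ → /ki/, /v/ → /vi/.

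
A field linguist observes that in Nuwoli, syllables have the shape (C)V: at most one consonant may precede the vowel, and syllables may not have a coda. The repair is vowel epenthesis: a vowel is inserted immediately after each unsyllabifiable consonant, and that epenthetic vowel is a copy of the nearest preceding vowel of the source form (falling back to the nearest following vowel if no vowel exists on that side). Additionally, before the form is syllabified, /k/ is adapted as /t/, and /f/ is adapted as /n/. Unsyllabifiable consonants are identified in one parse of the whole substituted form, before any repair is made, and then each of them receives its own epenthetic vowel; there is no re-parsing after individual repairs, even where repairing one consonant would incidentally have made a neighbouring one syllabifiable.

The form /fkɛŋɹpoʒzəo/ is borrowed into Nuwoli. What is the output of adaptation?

Substitution: /f/ → /n/, /k/ → /t/, giving /ntɛŋɹpoʒzəo/.
Syllabifying with onset maximization leaves /n/, /ŋ/, /ɹ/, /ʒ/ stranded (no codas are permitted; onsets are limited to one consonant).
Each unlicensed consonant becomes the onset of a new syllable: /n/ → /nɛ/, /ŋ/ → /ŋɛ/, /ɹ/ → /ɹɛ/, /ʒ/ → /ʒo/.

nɛtɛŋɛɹɛpoʒozəo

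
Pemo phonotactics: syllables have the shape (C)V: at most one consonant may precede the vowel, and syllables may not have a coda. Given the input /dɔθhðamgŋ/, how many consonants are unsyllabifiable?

The consonants /θ/, /h/, /m/, /g/, /ŋ/ cannot be parsed into a legal (C)V syllable (no codas are permitted; onsets are limited to one consonant).

5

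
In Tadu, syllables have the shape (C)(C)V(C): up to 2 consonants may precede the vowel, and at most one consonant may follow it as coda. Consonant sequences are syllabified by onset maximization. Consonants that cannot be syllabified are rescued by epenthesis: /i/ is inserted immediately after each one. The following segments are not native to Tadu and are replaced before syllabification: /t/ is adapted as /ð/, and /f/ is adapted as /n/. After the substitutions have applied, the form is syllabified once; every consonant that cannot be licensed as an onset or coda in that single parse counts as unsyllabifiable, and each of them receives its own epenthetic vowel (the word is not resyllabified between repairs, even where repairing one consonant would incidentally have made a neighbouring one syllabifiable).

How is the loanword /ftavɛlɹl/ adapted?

nðavɛlɹili

Substitution: /f/ → /n/, /t/ → /ð/, giving /nðavɛlɹl/.
The consonants /ɹ/, /l/ cannot be parsed into a legal (C)(C)V(C) syllable (at most one coda consonant is licensed; onsets may contain at most 2 consonants).
Epenthesis after each stranded consonant: /ɹ/ → /ɹi/, /l/ → /li/.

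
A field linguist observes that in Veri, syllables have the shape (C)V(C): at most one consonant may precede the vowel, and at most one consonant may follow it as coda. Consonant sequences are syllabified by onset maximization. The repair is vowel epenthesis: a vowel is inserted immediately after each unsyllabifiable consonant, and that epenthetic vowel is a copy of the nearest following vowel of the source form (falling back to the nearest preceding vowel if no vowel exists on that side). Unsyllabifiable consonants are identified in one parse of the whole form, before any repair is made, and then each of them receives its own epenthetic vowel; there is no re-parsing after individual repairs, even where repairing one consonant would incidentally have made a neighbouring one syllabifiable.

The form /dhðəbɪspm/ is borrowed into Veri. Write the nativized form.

dəhəðəbɪspɪmɪ

Under (C)V(C), the unsyllabifiable consonants are /d/, /h/, /p/, /m/ (at most one coda consonant is licensed; onsets are limited to one consonant).
Epenthesis after each stranded consonant: /d/ → /də/, /h/ → /hə/, /p/ → /pɪ/, /m/ → /mɪ/.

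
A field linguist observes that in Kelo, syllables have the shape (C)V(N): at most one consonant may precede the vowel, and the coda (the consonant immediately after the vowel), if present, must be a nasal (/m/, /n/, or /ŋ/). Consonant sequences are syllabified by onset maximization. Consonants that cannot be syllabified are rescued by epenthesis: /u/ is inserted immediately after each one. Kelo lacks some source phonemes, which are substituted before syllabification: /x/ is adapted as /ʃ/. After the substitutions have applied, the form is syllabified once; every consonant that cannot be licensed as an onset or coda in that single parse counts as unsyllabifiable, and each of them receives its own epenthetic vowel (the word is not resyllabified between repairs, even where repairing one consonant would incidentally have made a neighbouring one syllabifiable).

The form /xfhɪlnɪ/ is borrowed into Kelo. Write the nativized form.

Substitution: /x/ → /ʃ/, giving /ʃfhɪlnɪ/.
Under (C)V(N), the unsyllabifiable consonants are /ʃ/, /f/, /l/ (only a nasal (/m/, /n/, or /ŋ/) is licensed in coda position; onsets are limited to one consonant).
Epenthesis after each stranded consonant: /ʃ/ → /ʃu/, /f/ → /fu/, /l/ → /lu/.

ʃufuhɪlunɪ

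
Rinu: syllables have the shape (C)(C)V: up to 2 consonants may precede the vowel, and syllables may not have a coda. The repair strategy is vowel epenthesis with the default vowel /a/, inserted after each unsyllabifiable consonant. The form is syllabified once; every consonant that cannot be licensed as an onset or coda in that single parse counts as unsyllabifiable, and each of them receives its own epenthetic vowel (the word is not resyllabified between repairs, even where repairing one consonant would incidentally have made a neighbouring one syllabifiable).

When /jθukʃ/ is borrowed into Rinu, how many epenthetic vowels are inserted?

2

The unsyllabifiable consonants are /k/, /ʃ/; each receives one epenthetic vowel.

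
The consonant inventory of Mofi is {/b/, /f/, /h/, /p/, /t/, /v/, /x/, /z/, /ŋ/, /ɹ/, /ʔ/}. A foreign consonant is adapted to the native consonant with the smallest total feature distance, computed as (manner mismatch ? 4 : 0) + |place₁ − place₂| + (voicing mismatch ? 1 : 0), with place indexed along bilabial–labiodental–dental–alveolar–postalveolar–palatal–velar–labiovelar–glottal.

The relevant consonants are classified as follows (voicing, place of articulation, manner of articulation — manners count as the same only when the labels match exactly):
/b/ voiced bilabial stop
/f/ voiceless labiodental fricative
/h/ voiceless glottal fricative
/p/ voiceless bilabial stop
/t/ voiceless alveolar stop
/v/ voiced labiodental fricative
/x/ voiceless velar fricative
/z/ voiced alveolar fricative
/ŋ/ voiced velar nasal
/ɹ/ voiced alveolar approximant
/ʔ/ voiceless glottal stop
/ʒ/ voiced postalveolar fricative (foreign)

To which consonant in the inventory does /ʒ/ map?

z

/z/ is closest: same manner (fricative), place distance 1 (postalveolar→alveolar), same voicing; total 1. Next closest is /v/ at distance 3.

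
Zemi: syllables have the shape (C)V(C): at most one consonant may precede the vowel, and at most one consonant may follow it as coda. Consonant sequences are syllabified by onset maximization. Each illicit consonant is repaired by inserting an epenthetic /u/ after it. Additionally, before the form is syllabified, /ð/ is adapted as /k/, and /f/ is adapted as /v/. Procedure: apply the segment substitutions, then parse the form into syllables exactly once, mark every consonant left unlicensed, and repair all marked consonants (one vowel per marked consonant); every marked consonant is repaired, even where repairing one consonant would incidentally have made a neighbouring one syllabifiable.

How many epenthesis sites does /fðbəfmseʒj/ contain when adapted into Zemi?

4

After substitution the input is /vkbəvmseʒj/.
The unsyllabifiable consonants are /v/, /k/, /m/, /j/; each receives one epenthetic vowel.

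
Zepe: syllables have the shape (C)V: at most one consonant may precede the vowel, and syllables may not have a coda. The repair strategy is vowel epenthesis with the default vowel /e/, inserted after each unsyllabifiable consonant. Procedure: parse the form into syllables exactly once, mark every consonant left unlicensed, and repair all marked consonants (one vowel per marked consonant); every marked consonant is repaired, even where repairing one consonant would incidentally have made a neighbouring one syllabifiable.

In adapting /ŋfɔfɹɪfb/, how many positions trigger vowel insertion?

4

The unsyllabifiable consonants are /ŋ/, /f/, /f/, /b/; each receives one epenthetic vowel.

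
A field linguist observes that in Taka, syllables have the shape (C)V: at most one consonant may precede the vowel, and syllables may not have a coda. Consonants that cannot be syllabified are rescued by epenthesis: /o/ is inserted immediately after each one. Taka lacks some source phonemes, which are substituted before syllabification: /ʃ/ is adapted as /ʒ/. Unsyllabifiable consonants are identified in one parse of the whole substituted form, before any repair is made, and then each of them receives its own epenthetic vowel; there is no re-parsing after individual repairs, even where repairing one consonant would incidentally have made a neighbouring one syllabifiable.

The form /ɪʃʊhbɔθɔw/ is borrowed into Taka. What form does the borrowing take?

Substitution: /ʃ/ → /ʒ/, giving /ɪʒʊhbɔθɔw/.
The consonants /h/, /w/ cannot be parsed into a legal (C)V syllable (no codas are permitted; onsets are limited to one consonant).
Epenthesis after each stranded consonant: /h/ → /ho/, /w/ → /wo/.

ɪʒʊhobɔθɔwo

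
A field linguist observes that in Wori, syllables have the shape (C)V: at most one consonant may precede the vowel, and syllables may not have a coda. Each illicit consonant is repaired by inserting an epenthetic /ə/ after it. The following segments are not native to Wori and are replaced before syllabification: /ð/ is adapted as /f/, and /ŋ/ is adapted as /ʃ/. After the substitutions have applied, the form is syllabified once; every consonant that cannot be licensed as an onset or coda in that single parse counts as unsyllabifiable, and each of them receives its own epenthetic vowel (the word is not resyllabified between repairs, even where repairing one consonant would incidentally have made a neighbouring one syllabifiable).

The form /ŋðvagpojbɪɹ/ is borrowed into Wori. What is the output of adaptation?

ʃəfəvagəpojəbɪɹə

Substitution: /ŋ/ → /ʃ/, /ð/ → /f/, giving /ʃfvagpojbɪɹ/.
The consonants /ʃ/, /f/, /g/, /j/, /ɹ/ cannot be parsed into a legal (C)V syllable (no codas are permitted; onsets are limited to one consonant).
Epenthesis after each stranded consonant: /ʃ/ → /ʃə/, /f/ → /fə/, /g/ → /gə/, /j/ → /jə/, /ɹ/ → /ɹə/.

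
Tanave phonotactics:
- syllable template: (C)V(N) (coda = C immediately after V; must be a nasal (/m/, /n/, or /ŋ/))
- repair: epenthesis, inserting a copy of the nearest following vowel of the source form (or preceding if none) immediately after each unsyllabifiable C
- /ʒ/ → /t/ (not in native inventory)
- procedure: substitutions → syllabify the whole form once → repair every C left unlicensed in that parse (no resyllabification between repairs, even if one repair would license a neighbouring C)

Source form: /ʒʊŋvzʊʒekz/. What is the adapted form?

tʊŋvʊzʊtekeze

Substitution: /ʒ/ → /t/, giving /tʊŋvzʊtekz/.
The consonants /v/, /k/, /z/ cannot be parsed into a legal (C)V(N) syllable (only a nasal (/m/, /n/, or /ŋ/) is licensed in coda position; onsets are limited to one consonant).
Inserting the epenthetic vowel yields /v/ → /vʊ/, /k/ → /ke/, /z/ → /ze/.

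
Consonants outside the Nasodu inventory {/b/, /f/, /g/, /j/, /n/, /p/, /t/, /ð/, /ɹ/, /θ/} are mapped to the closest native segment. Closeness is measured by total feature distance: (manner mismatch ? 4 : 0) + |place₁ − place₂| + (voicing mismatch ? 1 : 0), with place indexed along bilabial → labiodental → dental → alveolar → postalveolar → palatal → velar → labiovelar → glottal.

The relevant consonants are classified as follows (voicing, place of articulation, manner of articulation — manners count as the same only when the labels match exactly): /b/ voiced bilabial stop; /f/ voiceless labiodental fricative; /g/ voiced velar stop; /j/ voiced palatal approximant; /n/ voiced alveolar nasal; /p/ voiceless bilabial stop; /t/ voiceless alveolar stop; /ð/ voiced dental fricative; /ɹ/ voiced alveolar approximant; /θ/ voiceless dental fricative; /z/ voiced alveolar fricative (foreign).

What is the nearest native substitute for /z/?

/ð/ is closest: same manner (fricative), place distance 1 (alveolar→dental), same voicing; total 1. Next closest is /θ/ at distance 2.

ð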